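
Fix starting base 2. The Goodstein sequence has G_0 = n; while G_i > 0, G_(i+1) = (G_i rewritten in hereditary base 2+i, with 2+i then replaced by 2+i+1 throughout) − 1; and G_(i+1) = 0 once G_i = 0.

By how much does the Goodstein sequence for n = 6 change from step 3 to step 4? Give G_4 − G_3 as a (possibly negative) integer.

G_0 = 6. HB_2(6) = 2^2 + 2. Bump = 30. G_1 = 29.
G_1 = 29. HB_3(29) = 3^3 + 2. Bump = 258. G_2 = 257.
G_2 = 257. HB_4(257) = 4^4 + 1. Bump = 3126. G_3 = 3125.
G_3 = 3125. HB_5(3125) = 5^5. Bump = 46656. G_4 = 46655.

43530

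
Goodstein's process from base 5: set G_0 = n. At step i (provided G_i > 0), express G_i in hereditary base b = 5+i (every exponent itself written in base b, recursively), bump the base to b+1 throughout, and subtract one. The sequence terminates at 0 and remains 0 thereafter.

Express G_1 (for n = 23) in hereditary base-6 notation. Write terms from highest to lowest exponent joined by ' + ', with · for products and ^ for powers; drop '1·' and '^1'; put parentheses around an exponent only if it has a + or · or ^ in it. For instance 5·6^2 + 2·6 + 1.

(0) 23|_5 = 4·5 + 3 ↦ 4·6 + 3|_6 = 27 ⇒ 26
(1) 26|_6 = 4·6 + 2 ↦ 4·7 + 2|_7 = 30 ⇒ 29

4·6 + 2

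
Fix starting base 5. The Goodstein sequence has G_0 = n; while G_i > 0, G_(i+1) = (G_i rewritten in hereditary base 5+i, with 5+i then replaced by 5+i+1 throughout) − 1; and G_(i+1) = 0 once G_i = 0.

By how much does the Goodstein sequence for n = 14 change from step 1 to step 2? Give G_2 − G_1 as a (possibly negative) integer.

1

G_0=14  [base 5] 2·5 + 4  →[5↦6]→  2·6 + 4 = 16  −1 ⇒ G_1=15
G_1=15  [base 6] 2·6 + 3  →[6↦7]→  2·7 + 3 = 17  −1 ⇒ G_2=16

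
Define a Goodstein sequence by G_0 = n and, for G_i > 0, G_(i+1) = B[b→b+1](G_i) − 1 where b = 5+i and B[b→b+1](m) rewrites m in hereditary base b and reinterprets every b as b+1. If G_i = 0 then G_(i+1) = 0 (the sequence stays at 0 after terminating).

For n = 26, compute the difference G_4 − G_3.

5

[0] 26 ≡ 5^2 + 1 (base 5). Lift 6: 37. −1: 36.
[1] 36 ≡ 6^2 (base 6). Lift 7: 49. −1: 48.
[2] 48 ≡ 6·7 + 6 (base 7). Lift 8: 54. −1: 53.
[3] 53 ≡ 6·8 + 5 (base 8). Lift 9: 59. −1: 58.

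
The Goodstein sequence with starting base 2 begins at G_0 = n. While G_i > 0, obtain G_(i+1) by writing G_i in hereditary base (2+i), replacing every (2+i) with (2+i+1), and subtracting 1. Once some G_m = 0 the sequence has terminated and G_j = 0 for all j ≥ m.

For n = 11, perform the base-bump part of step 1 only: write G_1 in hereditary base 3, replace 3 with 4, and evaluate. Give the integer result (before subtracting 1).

G_0 = 11. HB_2(11) = 2^(2 + 1) + 2 + 1. Bump = 85. G_1 = 84.
G_1 = 84. HB_3(84) = 3^(3 + 1) + 3. Bump = 1028. G_2 = 1027.

1028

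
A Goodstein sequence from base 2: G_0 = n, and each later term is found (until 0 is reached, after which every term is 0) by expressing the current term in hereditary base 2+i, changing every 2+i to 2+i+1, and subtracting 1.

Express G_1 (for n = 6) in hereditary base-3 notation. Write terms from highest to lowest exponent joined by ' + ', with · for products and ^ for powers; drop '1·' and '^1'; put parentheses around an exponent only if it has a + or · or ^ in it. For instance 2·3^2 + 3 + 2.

base 2: 6 = 2^2 + 2; at 3: 3^3 + 3 = 30; next = 29
base 3: 29 = 3^3 + 2; at 4: 4^4 + 2 = 258; next = 257

3^3 + 2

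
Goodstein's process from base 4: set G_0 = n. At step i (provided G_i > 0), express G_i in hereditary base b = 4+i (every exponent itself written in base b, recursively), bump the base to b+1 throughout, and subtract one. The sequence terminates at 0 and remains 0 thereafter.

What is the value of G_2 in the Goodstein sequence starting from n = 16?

27

(0) 16|_4 = 4^2 ↦ 5^2|_5 = 25 ⇒ 24
(1) 24|_5 = 4·5 + 4 ↦ 4·6 + 4|_6 = 28 ⇒ 27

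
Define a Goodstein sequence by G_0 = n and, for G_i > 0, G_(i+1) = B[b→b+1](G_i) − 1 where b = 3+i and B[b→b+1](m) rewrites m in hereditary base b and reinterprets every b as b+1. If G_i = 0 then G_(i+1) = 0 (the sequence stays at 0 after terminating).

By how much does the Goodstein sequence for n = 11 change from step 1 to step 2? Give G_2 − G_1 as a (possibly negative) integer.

base 3: 11 = 3^2 + 2; at 4: 4^2 + 2 = 18; next = 17
base 4: 17 = 4^2 + 1; at 5: 5^2 + 1 = 26; next = 25

8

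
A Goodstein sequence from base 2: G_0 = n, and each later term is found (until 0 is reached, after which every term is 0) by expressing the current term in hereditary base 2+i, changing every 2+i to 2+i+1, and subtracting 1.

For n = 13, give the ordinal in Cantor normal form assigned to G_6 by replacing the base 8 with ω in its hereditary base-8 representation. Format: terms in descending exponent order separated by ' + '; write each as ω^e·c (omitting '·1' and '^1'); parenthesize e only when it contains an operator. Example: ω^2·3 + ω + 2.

ω^(ω + 1) + ω^3·3 + ω^2·3 + ω·2 + 7

i=0: 13 = 2^(2 + 1) + 2^2 + 1 (b=2); 2→3: 3^(3 + 1) + 3^3 + 1 = 109; 109−1 = 108
i=1: 108 = 3^(3 + 1) + 3^3 (b=3); 3→4: 4^(4 + 1) + 4^4 = 1280; 1280−1 = 1279
i=2: 1279 = 4^(4 + 1) + 3·4^3 + 3·4^2 + 3·4 + 3 (b=4); 4→5: 5^(5 + 1) + 3·5^3 + 3·5^2 + 3·5 + 3 = 16093; 16093−1 = 16092
i=3: 16092 = 5^(5 + 1) + 3·5^3 + 3·5^2 + 3·5 + 2 (b=5); 5→6: 6^(6 + 1) + 3·6^3 + 3·6^2 + 3·6 + 2 = 280712; 280712−1 = 280711
i=4: 280711 = 6^(6 + 1) + 3·6^3 + 3·6^2 + 3·6 + 1 (b=6); 6→7: 7^(7 + 1) + 3·7^3 + 3·7^2 + 3·7 + 1 = 5765999; 5765999−1 = 5765998
i=5: 5765998 = 7^(7 + 1) + 3·7^3 + 3·7^2 + 3·7 (b=7); 7→8: 8^(8 + 1) + 3·8^3 + 3·8^2 + 3·8 = 134219480; 134219480−1 = 134219479
i=6: 134219479 = 8^(8 + 1) + 3·8^3 + 3·8^2 + 2·8 + 7 (b=8); 8→9: 9^(9 + 1) + 3·9^3 + 3·9^2 + 2·9 + 7 = 3486786856; 3486786856−1 = 3486786855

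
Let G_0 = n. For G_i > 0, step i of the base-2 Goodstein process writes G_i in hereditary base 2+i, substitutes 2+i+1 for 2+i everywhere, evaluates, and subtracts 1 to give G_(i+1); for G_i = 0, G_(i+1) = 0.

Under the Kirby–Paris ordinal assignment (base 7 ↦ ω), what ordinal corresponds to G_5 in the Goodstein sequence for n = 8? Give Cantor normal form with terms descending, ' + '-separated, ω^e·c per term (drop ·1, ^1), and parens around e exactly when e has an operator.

ω^ω·2 + ω^2·2 + ω + 4

base 2: 8 = 2^(2 + 1); at 3: 3^(3 + 1) = 81; next = 80
base 3: 80 = 2·3^3 + 2·3^2 + 2·3 + 2; at 4: 2·4^4 + 2·4^2 + 2·4 + 2 = 554; next = 553
base 4: 553 = 2·4^4 + 2·4^2 + 2·4 + 1; at 5: 2·5^5 + 2·5^2 + 2·5 + 1 = 6311; next = 6310
base 5: 6310 = 2·5^5 + 2·5^2 + 2·5; at 6: 2·6^6 + 2·6^2 + 2·6 = 93396; next = 93395
base 6: 93395 = 2·6^6 + 2·6^2 + 6 + 5; at 7: 2·7^7 + 2·7^2 + 7 + 5 = 1647196; next = 1647195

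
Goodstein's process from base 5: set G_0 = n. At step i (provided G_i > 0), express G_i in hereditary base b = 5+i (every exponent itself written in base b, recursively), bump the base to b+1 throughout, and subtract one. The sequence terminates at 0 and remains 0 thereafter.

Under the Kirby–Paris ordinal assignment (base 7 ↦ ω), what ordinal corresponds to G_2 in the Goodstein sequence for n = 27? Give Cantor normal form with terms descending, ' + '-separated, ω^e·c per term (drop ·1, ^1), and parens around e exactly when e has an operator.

ω^2

(0) 27|_5 = 5^2 + 2 ↦ 6^2 + 2|_6 = 38 ⇒ 37
(1) 37|_6 = 6^2 + 1 ↦ 7^2 + 1|_7 = 50 ⇒ 49
(2) 49|_7 = 7^2 ↦ 8^2|_8 = 64 ⇒ 63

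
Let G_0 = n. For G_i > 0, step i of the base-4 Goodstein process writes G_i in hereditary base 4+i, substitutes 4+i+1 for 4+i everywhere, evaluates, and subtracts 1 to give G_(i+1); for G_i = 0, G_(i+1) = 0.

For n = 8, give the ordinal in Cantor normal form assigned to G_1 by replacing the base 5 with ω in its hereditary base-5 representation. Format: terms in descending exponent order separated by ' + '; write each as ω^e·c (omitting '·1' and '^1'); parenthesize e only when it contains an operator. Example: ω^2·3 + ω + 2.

step 0: 8 = 2·4; sub 5 for 4: 2·5; = 10; G_1 = 10−1 = 9
step 1: 9 = 5 + 4; sub 6 for 5: 6 + 4; = 10; G_2 = 10−1 = 9

ω + 4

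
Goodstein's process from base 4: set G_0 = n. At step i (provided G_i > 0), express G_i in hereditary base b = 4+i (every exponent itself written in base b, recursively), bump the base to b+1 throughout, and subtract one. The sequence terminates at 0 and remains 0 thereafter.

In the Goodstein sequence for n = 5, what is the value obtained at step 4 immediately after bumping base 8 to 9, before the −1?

i=0: 5 = 4 + 1 (b=4); 4→5: 5 + 1 = 6; 6−1 = 5
i=1: 5 = 5 (b=5); 5→6: 6 = 6; 6−1 = 5
i=2: 5 = 5 (b=6); 6→7: 5 = 5; 5−1 = 4
i=3: 4 = 4 (b=7); 7→8: 4 = 4; 4−1 = 3
i=4: 3 = 3 (b=8); 8→9: 3 = 3; 3−1 = 2

3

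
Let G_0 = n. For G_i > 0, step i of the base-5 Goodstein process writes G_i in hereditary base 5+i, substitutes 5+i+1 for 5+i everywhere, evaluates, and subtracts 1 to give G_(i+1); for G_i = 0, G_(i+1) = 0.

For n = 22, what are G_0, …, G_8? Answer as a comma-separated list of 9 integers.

22, 25, 28, 31, 33, 35, 37, 39, 41

22 —HB5→ 4·5 + 2 —bump→ 4·6 + 2 = 26 —(−1)→ 25
25 —HB6→ 4·6 + 1 —bump→ 4·7 + 1 = 29 —(−1)→ 28
28 —HB7→ 4·7 —bump→ 4·8 = 32 —(−1)→ 31
31 —HB8→ 3·8 + 7 —bump→ 3·9 + 7 = 34 —(−1)→ 33
33 —HB9→ 3·9 + 6 —bump→ 3·10 + 6 = 36 —(−1)→ 35
35 —HB10→ 3·10 + 5 —bump→ 3·11 + 5 = 38 —(−1)→ 37
37 —HB11→ 3·11 + 4 —bump→ 3·12 + 4 = 40 —(−1)→ 39
39 —HB12→ 3·12 + 3 —bump→ 3·13 + 3 = 42 —(−1)→ 41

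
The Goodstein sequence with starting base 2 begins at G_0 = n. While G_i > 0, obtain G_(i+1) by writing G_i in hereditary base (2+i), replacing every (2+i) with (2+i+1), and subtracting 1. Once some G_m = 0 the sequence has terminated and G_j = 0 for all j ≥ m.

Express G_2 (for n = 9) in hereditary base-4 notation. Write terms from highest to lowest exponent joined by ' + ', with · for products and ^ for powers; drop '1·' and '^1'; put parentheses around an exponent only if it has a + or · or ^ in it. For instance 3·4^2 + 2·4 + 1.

i=0: 9 = 2^(2 + 1) + 1 (b=2); 2→3: 3^(3 + 1) + 1 = 82; 82−1 = 81
i=1: 81 = 3^(3 + 1) (b=3); 3→4: 4^(4 + 1) = 1024; 1024−1 = 1023

3·4^4 + 3·4^3 + 3·4^2 + 3·4 + 3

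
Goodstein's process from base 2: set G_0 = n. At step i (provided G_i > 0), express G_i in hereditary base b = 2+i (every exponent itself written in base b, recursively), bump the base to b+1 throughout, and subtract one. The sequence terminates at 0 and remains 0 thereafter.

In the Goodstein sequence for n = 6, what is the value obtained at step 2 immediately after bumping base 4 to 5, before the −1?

3126

base 2: 6 = 2^2 + 2; at 3: 3^3 + 3 = 30; next = 29
base 3: 29 = 3^3 + 2; at 4: 4^4 + 2 = 258; next = 257
base 4: 257 = 4^4 + 1; at 5: 5^5 + 1 = 3126; next = 3125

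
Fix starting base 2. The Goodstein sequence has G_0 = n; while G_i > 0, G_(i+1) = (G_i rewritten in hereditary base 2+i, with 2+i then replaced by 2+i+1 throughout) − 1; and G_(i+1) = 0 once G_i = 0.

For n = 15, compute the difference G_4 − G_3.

step 0: 15 = 2^(2 + 1) + 2^2 + 2 + 1; sub 3 for 2: 3^(3 + 1) + 3^3 + 3 + 1; = 112; G_1 = 112−1 = 111
step 1: 111 = 3^(3 + 1) + 3^3 + 3; sub 4 for 3: 4^(4 + 1) + 4^4 + 4; = 1284; G_2 = 1284−1 = 1283
step 2: 1283 = 4^(4 + 1) + 4^4 + 3; sub 5 for 4: 5^(5 + 1) + 5^5 + 3; = 18753; G_3 = 18753−1 = 18752
step 3: 18752 = 5^(5 + 1) + 5^5 + 2; sub 6 for 5: 6^(6 + 1) + 6^6 + 2; = 326594; G_4 = 326594−1 = 326593

307841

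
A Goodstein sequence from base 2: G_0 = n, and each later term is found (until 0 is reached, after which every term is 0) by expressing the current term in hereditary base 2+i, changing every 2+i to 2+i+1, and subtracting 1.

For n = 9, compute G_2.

step 0: 9 = 2^(2 + 1) + 1; sub 3 for 2: 3^(3 + 1) + 1; = 82; G_1 = 82−1 = 81
step 1: 81 = 3^(3 + 1); sub 4 for 3: 4^(4 + 1); = 1024; G_2 = 1024−1 = 1023

1023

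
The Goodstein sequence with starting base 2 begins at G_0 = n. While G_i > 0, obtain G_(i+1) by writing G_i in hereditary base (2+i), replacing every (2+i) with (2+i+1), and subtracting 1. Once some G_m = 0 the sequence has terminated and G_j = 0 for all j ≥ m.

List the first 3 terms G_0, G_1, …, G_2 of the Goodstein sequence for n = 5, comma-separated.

[0] 5 ≡ 2^2 + 1 (base 2). Lift 3: 28. −1: 27.
[1] 27 ≡ 3^3 (base 3). Lift 4: 256. −1: 255.

5, 27, 255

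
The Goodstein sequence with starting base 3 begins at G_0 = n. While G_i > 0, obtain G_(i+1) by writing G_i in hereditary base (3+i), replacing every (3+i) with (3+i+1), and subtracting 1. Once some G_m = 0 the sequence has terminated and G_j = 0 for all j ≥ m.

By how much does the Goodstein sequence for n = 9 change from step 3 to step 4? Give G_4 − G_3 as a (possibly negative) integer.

2

(0) 9|_3 = 3^2 ↦ 4^2|_4 = 16 ⇒ 15
(1) 15|_4 = 3·4 + 3 ↦ 3·5 + 3|_5 = 18 ⇒ 17
(2) 17|_5 = 3·5 + 2 ↦ 3·6 + 2|_6 = 20 ⇒ 19
(3) 19|_6 = 3·6 + 1 ↦ 3·7 + 1|_7 = 22 ⇒ 21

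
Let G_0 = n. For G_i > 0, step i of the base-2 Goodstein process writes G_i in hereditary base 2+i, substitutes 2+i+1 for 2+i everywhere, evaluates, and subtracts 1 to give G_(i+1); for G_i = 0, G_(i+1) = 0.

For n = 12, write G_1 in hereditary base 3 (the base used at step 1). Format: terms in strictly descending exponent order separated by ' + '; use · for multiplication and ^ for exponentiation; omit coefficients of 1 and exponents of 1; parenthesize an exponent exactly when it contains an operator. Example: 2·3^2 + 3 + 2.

3^(3 + 1) + 2·3^2 + 2·3 + 2

(0) 12|_2 = 2^(2 + 1) + 2^2 ↦ 3^(3 + 1) + 3^3|_3 = 108 ⇒ 107
(1) 107|_3 = 3^(3 + 1) + 2·3^2 + 2·3 + 2 ↦ 4^(4 + 1) + 2·4^2 + 2·4 + 2|_4 = 1066 ⇒ 1065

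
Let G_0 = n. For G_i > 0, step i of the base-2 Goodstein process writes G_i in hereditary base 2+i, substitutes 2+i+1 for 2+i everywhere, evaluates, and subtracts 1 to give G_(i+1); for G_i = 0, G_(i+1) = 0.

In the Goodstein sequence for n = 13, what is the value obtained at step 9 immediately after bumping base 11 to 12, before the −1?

[0] 13 ≡ 2^(2 + 1) + 2^2 + 1 (base 2). Lift 3: 109. −1: 108.
[1] 108 ≡ 3^(3 + 1) + 3^3 (base 3). Lift 4: 1280. −1: 1279.
[2] 1279 ≡ 4^(4 + 1) + 3·4^3 + 3·4^2 + 3·4 + 3 (base 4). Lift 5: 16093. −1: 16092.
[3] 16092 ≡ 5^(5 + 1) + 3·5^3 + 3·5^2 + 3·5 + 2 (base 5). Lift 6: 280712. −1: 280711.
[4] 280711 ≡ 6^(6 + 1) + 3·6^3 + 3·6^2 + 3·6 + 1 (base 6). Lift 7: 5765999. −1: 5765998.
[5] 5765998 ≡ 7^(7 + 1) + 3·7^3 + 3·7^2 + 3·7 (base 7). Lift 8: 134219480. −1: 134219479.
[6] 134219479 ≡ 8^(8 + 1) + 3·8^3 + 3·8^2 + 2·8 + 7 (base 8). Lift 9: 3486786856. −1: 3486786855.
[7] 3486786855 ≡ 9^(9 + 1) + 3·9^3 + 3·9^2 + 2·9 + 6 (base 9). Lift 10: 100000003326. −1: 100000003325.
[8] 100000003325 ≡ 10^(10 + 1) + 3·10^3 + 3·10^2 + 2·10 + 5 (base 10). Lift 11: 3138428381104. −1: 3138428381103.

106993205384716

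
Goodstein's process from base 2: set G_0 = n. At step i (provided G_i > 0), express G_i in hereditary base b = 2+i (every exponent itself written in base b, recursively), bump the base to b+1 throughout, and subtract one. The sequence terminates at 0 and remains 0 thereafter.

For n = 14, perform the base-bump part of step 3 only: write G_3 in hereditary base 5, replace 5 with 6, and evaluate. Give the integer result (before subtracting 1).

G_0=14  [base 2] 2^(2 + 1) + 2^2 + 2  →[2↦3]→  3^(3 + 1) + 3^3 + 3 = 111  −1 ⇒ G_1=110
G_1=110  [base 3] 3^(3 + 1) + 3^3 + 2  →[3↦4]→  4^(4 + 1) + 4^4 + 2 = 1282  −1 ⇒ G_2=1281
G_2=1281  [base 4] 4^(4 + 1) + 4^4 + 1  →[4↦5]→  5^(5 + 1) + 5^5 + 1 = 18751  −1 ⇒ G_3=18750

326592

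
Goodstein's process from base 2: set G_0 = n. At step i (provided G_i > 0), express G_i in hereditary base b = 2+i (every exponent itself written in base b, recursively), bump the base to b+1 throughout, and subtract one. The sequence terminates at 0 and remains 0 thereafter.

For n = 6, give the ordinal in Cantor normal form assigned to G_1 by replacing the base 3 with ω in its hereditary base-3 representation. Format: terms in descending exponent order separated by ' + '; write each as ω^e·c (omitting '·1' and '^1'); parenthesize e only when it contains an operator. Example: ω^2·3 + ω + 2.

ω^ω + 2

base 2: 6 = 2^2 + 2; at 3: 3^3 + 3 = 30; next = 29
base 3: 29 = 3^3 + 2; at 4: 4^4 + 2 = 258; next = 257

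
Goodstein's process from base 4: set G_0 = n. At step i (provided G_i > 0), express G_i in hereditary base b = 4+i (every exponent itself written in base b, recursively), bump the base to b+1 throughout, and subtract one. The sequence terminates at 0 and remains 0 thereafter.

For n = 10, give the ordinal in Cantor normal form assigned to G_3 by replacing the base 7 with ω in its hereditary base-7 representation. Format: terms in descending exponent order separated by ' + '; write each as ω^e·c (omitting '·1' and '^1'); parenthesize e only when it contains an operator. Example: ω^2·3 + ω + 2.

ω + 6

i=0: 10 = 2·4 + 2 (b=4); 4→5: 2·5 + 2 = 12; 12−1 = 11
i=1: 11 = 2·5 + 1 (b=5); 5→6: 2·6 + 1 = 13; 13−1 = 12
i=2: 12 = 2·6 (b=6); 6→7: 2·7 = 14; 14−1 = 13
i=3: 13 = 7 + 6 (b=7); 7→8: 8 + 6 = 14; 14−1 = 13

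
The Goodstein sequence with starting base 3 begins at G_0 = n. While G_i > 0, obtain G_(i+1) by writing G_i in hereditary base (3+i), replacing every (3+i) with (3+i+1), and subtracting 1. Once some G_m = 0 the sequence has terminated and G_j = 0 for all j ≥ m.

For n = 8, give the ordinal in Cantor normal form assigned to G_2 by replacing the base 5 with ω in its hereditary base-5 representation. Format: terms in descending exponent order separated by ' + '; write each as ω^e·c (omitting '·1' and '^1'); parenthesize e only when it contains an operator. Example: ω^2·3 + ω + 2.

i=0: 8 = 2·3 + 2 (b=3); 3→4: 2·4 + 2 = 10; 10−1 = 9
i=1: 9 = 2·4 + 1 (b=4); 4→5: 2·5 + 1 = 11; 11−1 = 10
i=2: 10 = 2·5 (b=5); 5→6: 2·6 = 12; 12−1 = 11

ω·2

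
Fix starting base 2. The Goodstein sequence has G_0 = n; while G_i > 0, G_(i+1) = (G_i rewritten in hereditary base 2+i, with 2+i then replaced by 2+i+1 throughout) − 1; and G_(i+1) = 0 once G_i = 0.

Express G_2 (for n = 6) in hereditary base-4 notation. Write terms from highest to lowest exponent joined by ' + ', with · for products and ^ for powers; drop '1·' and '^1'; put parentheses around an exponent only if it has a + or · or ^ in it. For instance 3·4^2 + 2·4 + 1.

4^4 + 1

6 —HB2→ 2^2 + 2 —bump→ 3^3 + 3 = 30 —(−1)→ 29
29 —HB3→ 3^3 + 2 —bump→ 4^4 + 2 = 258 —(−1)→ 257
257 —HB4→ 4^4 + 1 —bump→ 5^5 + 1 = 3126 —(−1)→ 3125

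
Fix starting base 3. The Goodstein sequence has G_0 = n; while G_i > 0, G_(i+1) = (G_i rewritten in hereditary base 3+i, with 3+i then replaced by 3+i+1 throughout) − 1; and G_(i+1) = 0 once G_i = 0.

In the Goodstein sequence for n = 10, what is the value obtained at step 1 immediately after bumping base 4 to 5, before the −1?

[0] 10 ≡ 3^2 + 1 (base 3). Lift 4: 17. −1: 16.
[1] 16 ≡ 4^2 (base 4). Lift 5: 25. −1: 24.

25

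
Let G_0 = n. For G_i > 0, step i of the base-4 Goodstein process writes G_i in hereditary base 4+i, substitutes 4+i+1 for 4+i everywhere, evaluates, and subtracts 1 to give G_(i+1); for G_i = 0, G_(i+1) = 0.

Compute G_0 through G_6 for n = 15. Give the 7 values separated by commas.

15, 17, 19, 21, 23, 24, 25

step 0: 15 = 3·4 + 3; sub 5 for 4: 3·5 + 3; = 18; G_1 = 18−1 = 17
step 1: 17 = 3·5 + 2; sub 6 for 5: 3·6 + 2; = 20; G_2 = 20−1 = 19
step 2: 19 = 3·6 + 1; sub 7 for 6: 3·7 + 1; = 22; G_3 = 22−1 = 21
step 3: 21 = 3·7; sub 8 for 7: 3·8; = 24; G_4 = 24−1 = 23
step 4: 23 = 2·8 + 7; sub 9 for 8: 2·9 + 7; = 25; G_5 = 25−1 = 24
step 5: 24 = 2·9 + 6; sub 10 for 9: 2·10 + 6; = 26; G_6 = 26−1 = 25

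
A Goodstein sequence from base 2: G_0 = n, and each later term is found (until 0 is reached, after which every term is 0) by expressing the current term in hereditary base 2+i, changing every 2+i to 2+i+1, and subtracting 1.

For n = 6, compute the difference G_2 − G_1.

228

6 —HB2→ 2^2 + 2 —bump→ 3^3 + 3 = 30 —(−1)→ 29
29 —HB3→ 3^3 + 2 —bump→ 4^4 + 2 = 258 —(−1)→ 257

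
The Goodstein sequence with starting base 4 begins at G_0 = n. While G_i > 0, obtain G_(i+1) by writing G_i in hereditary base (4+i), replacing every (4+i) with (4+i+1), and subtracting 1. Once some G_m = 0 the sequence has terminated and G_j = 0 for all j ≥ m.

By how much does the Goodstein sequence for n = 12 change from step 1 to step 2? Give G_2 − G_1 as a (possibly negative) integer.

12 —HB4→ 3·4 —bump→ 3·5 = 15 —(−1)→ 14
14 —HB5→ 2·5 + 4 —bump→ 2·6 + 4 = 16 —(−1)→ 15

1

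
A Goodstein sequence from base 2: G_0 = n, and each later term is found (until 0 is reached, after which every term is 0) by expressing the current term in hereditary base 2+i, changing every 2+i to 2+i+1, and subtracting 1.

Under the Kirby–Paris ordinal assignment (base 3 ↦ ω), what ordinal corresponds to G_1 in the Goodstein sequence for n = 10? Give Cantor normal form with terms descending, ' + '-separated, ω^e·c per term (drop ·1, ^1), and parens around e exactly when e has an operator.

ω^(ω + 1) + 2

G_0 = 10. HB_2(10) = 2^(2 + 1) + 2. Bump = 84. G_1 = 83.
G_1 = 83. HB_3(83) = 3^(3 + 1) + 2. Bump = 1026. G_2 = 1025.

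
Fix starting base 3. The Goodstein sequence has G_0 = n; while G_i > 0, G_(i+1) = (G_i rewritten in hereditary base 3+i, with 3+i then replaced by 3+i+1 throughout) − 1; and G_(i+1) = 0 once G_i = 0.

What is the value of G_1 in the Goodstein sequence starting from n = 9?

15

step 0: 9 = 3^2; sub 4 for 3: 4^2; = 16; G_1 = 16−1 = 15
step 1: 15 = 3·4 + 3; sub 5 for 4: 3·5 + 3; = 18; G_2 = 18−1 = 17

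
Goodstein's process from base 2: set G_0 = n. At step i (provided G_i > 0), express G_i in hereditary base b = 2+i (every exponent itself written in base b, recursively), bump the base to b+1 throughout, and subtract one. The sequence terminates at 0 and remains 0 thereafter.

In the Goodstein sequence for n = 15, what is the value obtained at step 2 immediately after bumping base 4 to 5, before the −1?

G_0=15  [base 2] 2^(2 + 1) + 2^2 + 2 + 1  →[2↦3]→  3^(3 + 1) + 3^3 + 3 + 1 = 112  −1 ⇒ G_1=111
G_1=111  [base 3] 3^(3 + 1) + 3^3 + 3  →[3↦4]→  4^(4 + 1) + 4^4 + 4 = 1284  −1 ⇒ G_2=1283

18753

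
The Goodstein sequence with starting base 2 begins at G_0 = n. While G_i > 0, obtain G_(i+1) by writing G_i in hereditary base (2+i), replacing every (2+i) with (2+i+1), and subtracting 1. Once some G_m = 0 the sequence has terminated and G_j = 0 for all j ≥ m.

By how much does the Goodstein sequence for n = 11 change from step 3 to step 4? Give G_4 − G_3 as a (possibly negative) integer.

(0) 11|_2 = 2^(2 + 1) + 2 + 1 ↦ 3^(3 + 1) + 3 + 1|_3 = 85 ⇒ 84
(1) 84|_3 = 3^(3 + 1) + 3 ↦ 4^(4 + 1) + 4|_4 = 1028 ⇒ 1027
(2) 1027|_4 = 4^(4 + 1) + 3 ↦ 5^(5 + 1) + 3|_5 = 15628 ⇒ 15627
(3) 15627|_5 = 5^(5 + 1) + 2 ↦ 6^(6 + 1) + 2|_6 = 279938 ⇒ 279937

264310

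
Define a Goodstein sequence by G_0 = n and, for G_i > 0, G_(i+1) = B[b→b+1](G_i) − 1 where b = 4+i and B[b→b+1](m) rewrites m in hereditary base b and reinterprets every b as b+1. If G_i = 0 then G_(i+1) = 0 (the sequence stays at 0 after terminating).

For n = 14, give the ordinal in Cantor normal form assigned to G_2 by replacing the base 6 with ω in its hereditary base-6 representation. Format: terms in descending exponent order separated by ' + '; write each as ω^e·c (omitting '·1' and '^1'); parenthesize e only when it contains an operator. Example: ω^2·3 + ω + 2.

ω·3

step 0: 14 = 3·4 + 2; sub 5 for 4: 3·5 + 2; = 17; G_1 = 17−1 = 16
step 1: 16 = 3·5 + 1; sub 6 for 5: 3·6 + 1; = 19; G_2 = 19−1 = 18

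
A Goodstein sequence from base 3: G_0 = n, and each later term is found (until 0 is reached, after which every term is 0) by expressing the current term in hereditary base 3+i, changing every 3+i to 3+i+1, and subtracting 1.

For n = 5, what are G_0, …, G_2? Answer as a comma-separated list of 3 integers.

(0) 5|_3 = 3 + 2 ↦ 4 + 2|_4 = 6 ⇒ 5
(1) 5|_4 = 4 + 1 ↦ 5 + 1|_5 = 6 ⇒ 5

5, 5, 5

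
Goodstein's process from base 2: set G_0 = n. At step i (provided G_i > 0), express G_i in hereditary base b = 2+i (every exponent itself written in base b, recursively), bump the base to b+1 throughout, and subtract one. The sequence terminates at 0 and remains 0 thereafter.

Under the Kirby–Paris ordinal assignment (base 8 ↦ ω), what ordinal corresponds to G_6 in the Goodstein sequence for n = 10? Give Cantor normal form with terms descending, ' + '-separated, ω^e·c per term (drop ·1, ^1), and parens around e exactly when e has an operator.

ω^ω·5 + ω^5·5 + ω^4·5 + ω^3·5 + ω^2·5 + ω·5 + 3

[0] 10 ≡ 2^(2 + 1) + 2 (base 2). Lift 3: 84. −1: 83.
[1] 83 ≡ 3^(3 + 1) + 2 (base 3). Lift 4: 1026. −1: 1025.
[2] 1025 ≡ 4^(4 + 1) + 1 (base 4). Lift 5: 15626. −1: 15625.
[3] 15625 ≡ 5^(5 + 1) (base 5). Lift 6: 279936. −1: 279935.
[4] 279935 ≡ 5·6^6 + 5·6^5 + 5·6^4 + 5·6^3 + 5·6^2 + 5·6 + 5 (base 6). Lift 7: 4215755. −1: 4215754.
[5] 4215754 ≡ 5·7^7 + 5·7^5 + 5·7^4 + 5·7^3 + 5·7^2 + 5·7 + 4 (base 7). Lift 8: 84073324. −1: 84073323.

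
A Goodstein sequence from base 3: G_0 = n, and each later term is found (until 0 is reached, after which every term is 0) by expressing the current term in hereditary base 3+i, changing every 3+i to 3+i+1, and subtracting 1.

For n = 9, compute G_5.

23

G_0=9  [base 3] 3^2  →[3↦4]→  4^2 = 16  −1 ⇒ G_1=15
G_1=15  [base 4] 3·4 + 3  →[4↦5]→  3·5 + 3 = 18  −1 ⇒ G_2=17
G_2=17  [base 5] 3·5 + 2  →[5↦6]→  3·6 + 2 = 20  −1 ⇒ G_3=19
G_3=19  [base 6] 3·6 + 1  →[6↦7]→  3·7 + 1 = 22  −1 ⇒ G_4=21
G_4=21  [base 7] 3·7  →[7↦8]→  3·8 = 24  −1 ⇒ G_5=23
G_5=23  [base 8] 2·8 + 7  →[8↦9]→  2·9 + 7 = 25  −1 ⇒ G_6=24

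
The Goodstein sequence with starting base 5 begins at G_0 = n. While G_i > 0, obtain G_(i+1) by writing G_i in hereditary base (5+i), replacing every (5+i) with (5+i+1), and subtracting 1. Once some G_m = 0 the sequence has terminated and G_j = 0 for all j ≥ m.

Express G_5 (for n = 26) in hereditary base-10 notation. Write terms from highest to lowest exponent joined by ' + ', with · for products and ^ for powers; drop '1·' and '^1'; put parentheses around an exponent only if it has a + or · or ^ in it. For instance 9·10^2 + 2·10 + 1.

base 5: 26 = 5^2 + 1; at 6: 6^2 + 1 = 37; next = 36
base 6: 36 = 6^2; at 7: 7^2 = 49; next = 48
base 7: 48 = 6·7 + 6; at 8: 6·8 + 6 = 54; next = 53
base 8: 53 = 6·8 + 5; at 9: 6·9 + 5 = 59; next = 58
base 9: 58 = 6·9 + 4; at 10: 6·10 + 4 = 64; next = 63
base 10: 63 = 6·10 + 3; at 11: 6·11 + 3 = 69; next = 68

6·10 + 3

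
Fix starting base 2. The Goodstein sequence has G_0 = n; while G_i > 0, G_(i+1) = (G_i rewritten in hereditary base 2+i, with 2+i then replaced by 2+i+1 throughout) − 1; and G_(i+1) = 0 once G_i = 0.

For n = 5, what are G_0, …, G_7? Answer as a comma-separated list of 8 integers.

5, 27, 255, 467, 775, 1197, 1751, 2454

step 0: 5 = 2^2 + 1; sub 3 for 2: 3^3 + 1; = 28; G_1 = 28−1 = 27
step 1: 27 = 3^3; sub 4 for 3: 4^4; = 256; G_2 = 256−1 = 255
step 2: 255 = 3·4^3 + 3·4^2 + 3·4 + 3; sub 5 for 4: 3·5^3 + 3·5^2 + 3·5 + 3; = 468; G_3 = 468−1 = 467
step 3: 467 = 3·5^3 + 3·5^2 + 3·5 + 2; sub 6 for 5: 3·6^3 + 3·6^2 + 3·6 + 2; = 776; G_4 = 776−1 = 775
step 4: 775 = 3·6^3 + 3·6^2 + 3·6 + 1; sub 7 for 6: 3·7^3 + 3·7^2 + 3·7 + 1; = 1198; G_5 = 1198−1 = 1197
step 5: 1197 = 3·7^3 + 3·7^2 + 3·7; sub 8 for 7: 3·8^3 + 3·8^2 + 3·8; = 1752; G_6 = 1752−1 = 1751
step 6: 1751 = 3·8^3 + 3·8^2 + 2·8 + 7; sub 9 for 8: 3·9^3 + 3·9^2 + 2·9 + 7; = 2455; G_7 = 2455−1 = 2454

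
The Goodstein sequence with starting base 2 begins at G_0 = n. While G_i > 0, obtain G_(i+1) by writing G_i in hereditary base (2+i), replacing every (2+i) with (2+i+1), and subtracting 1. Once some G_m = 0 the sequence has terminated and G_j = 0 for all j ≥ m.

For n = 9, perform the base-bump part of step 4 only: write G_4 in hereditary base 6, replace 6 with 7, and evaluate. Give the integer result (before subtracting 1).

2471827

G_0=9  [base 2] 2^(2 + 1) + 1  →[2↦3]→  3^(3 + 1) + 1 = 82  −1 ⇒ G_1=81
G_1=81  [base 3] 3^(3 + 1)  →[3↦4]→  4^(4 + 1) = 1024  −1 ⇒ G_2=1023
G_2=1023  [base 4] 3·4^4 + 3·4^3 + 3·4^2 + 3·4 + 3  →[4↦5]→  3·5^5 + 3·5^3 + 3·5^2 + 3·5 + 3 = 9843  −1 ⇒ G_3=9842
G_3=9842  [base 5] 3·5^5 + 3·5^3 + 3·5^2 + 3·5 + 2  →[5↦6]→  3·6^6 + 3·6^3 + 3·6^2 + 3·6 + 2 = 140744  −1 ⇒ G_4=140743
G_4=140743  [base 6] 3·6^6 + 3·6^3 + 3·6^2 + 3·6 + 1  →[6↦7]→  3·7^7 + 3·7^3 + 3·7^2 + 3·7 + 1 = 2471827  −1 ⇒ G_5=2471826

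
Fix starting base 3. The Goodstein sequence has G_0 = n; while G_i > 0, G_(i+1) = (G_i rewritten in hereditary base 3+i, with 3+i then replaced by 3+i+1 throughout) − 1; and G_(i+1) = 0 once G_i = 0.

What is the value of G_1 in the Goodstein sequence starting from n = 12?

[0] 12 ≡ 3^2 + 3 (base 3). Lift 4: 20. −1: 19.
[1] 19 ≡ 4^2 + 3 (base 4). Lift 5: 28. −1: 27.

19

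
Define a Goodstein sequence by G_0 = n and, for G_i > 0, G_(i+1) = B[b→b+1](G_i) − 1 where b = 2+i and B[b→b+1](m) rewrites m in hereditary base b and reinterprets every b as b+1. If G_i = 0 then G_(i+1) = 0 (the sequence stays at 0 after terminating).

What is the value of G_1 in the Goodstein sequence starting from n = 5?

(0) 5|_2 = 2^2 + 1 ↦ 3^3 + 1|_3 = 28 ⇒ 27
(1) 27|_3 = 3^3 ↦ 4^4|_4 = 256 ⇒ 255

27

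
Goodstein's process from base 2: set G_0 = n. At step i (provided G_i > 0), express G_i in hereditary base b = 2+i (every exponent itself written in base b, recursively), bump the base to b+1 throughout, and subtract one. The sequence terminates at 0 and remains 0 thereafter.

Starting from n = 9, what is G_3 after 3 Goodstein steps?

9842

G_0=9  [base 2] 2^(2 + 1) + 1  →[2↦3]→  3^(3 + 1) + 1 = 82  −1 ⇒ G_1=81
G_1=81  [base 3] 3^(3 + 1)  →[3↦4]→  4^(4 + 1) = 1024  −1 ⇒ G_2=1023
G_2=1023  [base 4] 3·4^4 + 3·4^3 + 3·4^2 + 3·4 + 3  →[4↦5]→  3·5^5 + 3·5^3 + 3·5^2 + 3·5 + 3 = 9843  −1 ⇒ G_3=9842
G_3=9842  [base 5] 3·5^5 + 3·5^3 + 3·5^2 + 3·5 + 2  →[5↦6]→  3·6^6 + 3·6^3 + 3·6^2 + 3·6 + 2 = 140744  −1 ⇒ G_4=140743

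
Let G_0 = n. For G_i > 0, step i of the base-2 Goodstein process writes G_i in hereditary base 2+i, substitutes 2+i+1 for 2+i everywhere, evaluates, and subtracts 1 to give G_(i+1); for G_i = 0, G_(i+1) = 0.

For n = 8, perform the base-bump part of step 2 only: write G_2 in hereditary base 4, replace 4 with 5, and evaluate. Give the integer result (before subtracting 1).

[0] 8 ≡ 2^(2 + 1) (base 2). Lift 3: 81. −1: 80.
[1] 80 ≡ 2·3^3 + 2·3^2 + 2·3 + 2 (base 3). Lift 4: 554. −1: 553.
[2] 553 ≡ 2·4^4 + 2·4^2 + 2·4 + 1 (base 4). Lift 5: 6311. −1: 6310.

6311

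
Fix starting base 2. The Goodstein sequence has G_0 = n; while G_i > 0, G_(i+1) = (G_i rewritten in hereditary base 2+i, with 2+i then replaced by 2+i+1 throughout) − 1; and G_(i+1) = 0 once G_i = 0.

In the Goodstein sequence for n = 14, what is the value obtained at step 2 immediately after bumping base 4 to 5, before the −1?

18751

base 2: 14 = 2^(2 + 1) + 2^2 + 2; at 3: 3^(3 + 1) + 3^3 + 3 = 111; next = 110
base 3: 110 = 3^(3 + 1) + 3^3 + 2; at 4: 4^(4 + 1) + 4^4 + 2 = 1282; next = 1281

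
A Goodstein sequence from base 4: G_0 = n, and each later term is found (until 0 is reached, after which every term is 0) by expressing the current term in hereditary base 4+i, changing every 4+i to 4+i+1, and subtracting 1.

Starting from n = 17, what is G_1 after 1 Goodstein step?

25

base 4: 17 = 4^2 + 1; at 5: 5^2 + 1 = 26; next = 25
base 5: 25 = 5^2; at 6: 6^2 = 36; next = 35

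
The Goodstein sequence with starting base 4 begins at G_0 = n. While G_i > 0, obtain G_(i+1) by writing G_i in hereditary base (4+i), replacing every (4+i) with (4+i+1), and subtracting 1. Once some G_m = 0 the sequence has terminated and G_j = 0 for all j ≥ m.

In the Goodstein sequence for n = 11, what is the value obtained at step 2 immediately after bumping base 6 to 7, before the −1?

11 —HB4→ 2·4 + 3 —bump→ 2·5 + 3 = 13 —(−1)→ 12
12 —HB5→ 2·5 + 2 —bump→ 2·6 + 2 = 14 —(−1)→ 13
13 —HB6→ 2·6 + 1 —bump→ 2·7 + 1 = 15 —(−1)→ 14

15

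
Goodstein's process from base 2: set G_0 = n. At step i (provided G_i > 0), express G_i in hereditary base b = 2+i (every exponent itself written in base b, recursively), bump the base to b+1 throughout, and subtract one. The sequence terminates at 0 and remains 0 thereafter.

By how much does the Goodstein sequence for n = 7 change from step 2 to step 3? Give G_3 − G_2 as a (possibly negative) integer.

2868

7 —HB2→ 2^2 + 2 + 1 —bump→ 3^3 + 3 + 1 = 31 —(−1)→ 30
30 —HB3→ 3^3 + 3 —bump→ 4^4 + 4 = 260 —(−1)→ 259
259 —HB4→ 4^4 + 3 —bump→ 5^5 + 3 = 3128 —(−1)→ 3127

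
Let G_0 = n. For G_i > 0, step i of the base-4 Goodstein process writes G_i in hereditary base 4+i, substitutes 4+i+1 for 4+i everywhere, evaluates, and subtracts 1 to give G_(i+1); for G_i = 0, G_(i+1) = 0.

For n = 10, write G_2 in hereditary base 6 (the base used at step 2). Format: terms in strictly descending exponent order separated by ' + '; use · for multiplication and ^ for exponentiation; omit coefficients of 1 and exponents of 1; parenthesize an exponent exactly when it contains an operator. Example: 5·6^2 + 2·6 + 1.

2·6

[0] 10 ≡ 2·4 + 2 (base 4). Lift 5: 12. −1: 11.
[1] 11 ≡ 2·5 + 1 (base 5). Lift 6: 13. −1: 12.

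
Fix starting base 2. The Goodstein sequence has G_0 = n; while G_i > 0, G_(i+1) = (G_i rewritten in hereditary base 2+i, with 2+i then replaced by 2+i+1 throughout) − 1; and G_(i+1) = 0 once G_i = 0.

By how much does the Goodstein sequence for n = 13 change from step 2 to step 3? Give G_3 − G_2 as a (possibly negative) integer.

G_0 = 13. HB_2(13) = 2^(2 + 1) + 2^2 + 1. Bump = 109. G_1 = 108.
G_1 = 108. HB_3(108) = 3^(3 + 1) + 3^3. Bump = 1280. G_2 = 1279.
G_2 = 1279. HB_4(1279) = 4^(4 + 1) + 3·4^3 + 3·4^2 + 3·4 + 3. Bump = 16093. G_3 = 16092.

14813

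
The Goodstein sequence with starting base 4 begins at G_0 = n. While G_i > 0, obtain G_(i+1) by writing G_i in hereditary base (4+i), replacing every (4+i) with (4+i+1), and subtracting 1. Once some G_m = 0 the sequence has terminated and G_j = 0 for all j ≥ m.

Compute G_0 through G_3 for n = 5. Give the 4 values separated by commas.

5 —HB4→ 4 + 1 —bump→ 5 + 1 = 6 —(−1)→ 5
5 —HB5→ 5 —bump→ 6 = 6 —(−1)→ 5
5 —HB6→ 5 —bump→ 5 = 5 —(−1)→ 4

5, 5, 5, 4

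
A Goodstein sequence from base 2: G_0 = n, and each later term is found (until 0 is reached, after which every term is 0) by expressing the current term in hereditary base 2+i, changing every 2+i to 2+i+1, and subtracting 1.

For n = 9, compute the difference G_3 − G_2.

8819

(0) 9|_2 = 2^(2 + 1) + 1 ↦ 3^(3 + 1) + 1|_3 = 82 ⇒ 81
(1) 81|_3 = 3^(3 + 1) ↦ 4^(4 + 1)|_4 = 1024 ⇒ 1023
(2) 1023|_4 = 3·4^4 + 3·4^3 + 3·4^2 + 3·4 + 3 ↦ 3·5^5 + 3·5^3 + 3·5^2 + 3·5 + 3|_5 = 9843 ⇒ 9842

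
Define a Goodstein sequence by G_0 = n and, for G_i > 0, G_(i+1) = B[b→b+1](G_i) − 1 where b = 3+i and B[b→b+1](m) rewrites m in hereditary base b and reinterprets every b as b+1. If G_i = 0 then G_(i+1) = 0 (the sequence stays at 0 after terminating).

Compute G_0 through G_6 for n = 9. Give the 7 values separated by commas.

step 0: 9 = 3^2; sub 4 for 3: 4^2; = 16; G_1 = 16−1 = 15
step 1: 15 = 3·4 + 3; sub 5 for 4: 3·5 + 3; = 18; G_2 = 18−1 = 17
step 2: 17 = 3·5 + 2; sub 6 for 5: 3·6 + 2; = 20; G_3 = 20−1 = 19
step 3: 19 = 3·6 + 1; sub 7 for 6: 3·7 + 1; = 22; G_4 = 22−1 = 21
step 4: 21 = 3·7; sub 8 for 7: 3·8; = 24; G_5 = 24−1 = 23
step 5: 23 = 2·8 + 7; sub 9 for 8: 2·9 + 7; = 25; G_6 = 25−1 = 24

9, 15, 17, 19, 21, 23, 24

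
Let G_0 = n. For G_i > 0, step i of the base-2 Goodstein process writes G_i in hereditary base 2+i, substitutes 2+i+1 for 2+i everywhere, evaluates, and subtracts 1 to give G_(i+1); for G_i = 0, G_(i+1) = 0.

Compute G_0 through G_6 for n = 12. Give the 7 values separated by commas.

12, 107, 1065, 15685, 280019, 5764910, 134217867

G_0 = 12. HB_2(12) = 2^(2 + 1) + 2^2. Bump = 108. G_1 = 107.
G_1 = 107. HB_3(107) = 3^(3 + 1) + 2·3^2 + 2·3 + 2. Bump = 1066. G_2 = 1065.
G_2 = 1065. HB_4(1065) = 4^(4 + 1) + 2·4^2 + 2·4 + 1. Bump = 15686. G_3 = 15685.
G_3 = 15685. HB_5(15685) = 5^(5 + 1) + 2·5^2 + 2·5. Bump = 280020. G_4 = 280019.
G_4 = 280019. HB_6(280019) = 6^(6 + 1) + 2·6^2 + 6 + 5. Bump = 5764911. G_5 = 5764910.
G_5 = 5764910. HB_7(5764910) = 7^(7 + 1) + 2·7^2 + 7 + 4. Bump = 134217868. G_6 = 134217867.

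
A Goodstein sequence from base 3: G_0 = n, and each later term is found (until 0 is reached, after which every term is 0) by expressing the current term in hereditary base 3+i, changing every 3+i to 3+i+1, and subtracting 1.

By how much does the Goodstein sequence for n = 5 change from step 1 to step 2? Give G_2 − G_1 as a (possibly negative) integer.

5 —HB3→ 3 + 2 —bump→ 4 + 2 = 6 —(−1)→ 5
5 —HB4→ 4 + 1 —bump→ 5 + 1 = 6 —(−1)→ 5

0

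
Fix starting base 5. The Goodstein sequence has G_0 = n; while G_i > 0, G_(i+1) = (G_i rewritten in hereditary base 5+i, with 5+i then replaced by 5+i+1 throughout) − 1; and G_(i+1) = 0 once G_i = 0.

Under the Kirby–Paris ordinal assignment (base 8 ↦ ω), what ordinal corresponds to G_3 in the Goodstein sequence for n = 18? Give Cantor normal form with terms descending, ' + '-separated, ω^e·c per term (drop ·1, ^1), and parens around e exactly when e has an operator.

ω·3

i=0: 18 = 3·5 + 3 (b=5); 5→6: 3·6 + 3 = 21; 21−1 = 20
i=1: 20 = 3·6 + 2 (b=6); 6→7: 3·7 + 2 = 23; 23−1 = 22
i=2: 22 = 3·7 + 1 (b=7); 7→8: 3·8 + 1 = 25; 25−1 = 24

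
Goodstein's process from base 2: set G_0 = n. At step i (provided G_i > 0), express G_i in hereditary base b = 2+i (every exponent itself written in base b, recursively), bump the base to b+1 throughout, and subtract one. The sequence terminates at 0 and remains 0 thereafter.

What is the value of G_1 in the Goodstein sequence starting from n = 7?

[0] 7 ≡ 2^2 + 2 + 1 (base 2). Lift 3: 31. −1: 30.
[1] 30 ≡ 3^3 + 3 (base 3). Lift 4: 260. −1: 259.

30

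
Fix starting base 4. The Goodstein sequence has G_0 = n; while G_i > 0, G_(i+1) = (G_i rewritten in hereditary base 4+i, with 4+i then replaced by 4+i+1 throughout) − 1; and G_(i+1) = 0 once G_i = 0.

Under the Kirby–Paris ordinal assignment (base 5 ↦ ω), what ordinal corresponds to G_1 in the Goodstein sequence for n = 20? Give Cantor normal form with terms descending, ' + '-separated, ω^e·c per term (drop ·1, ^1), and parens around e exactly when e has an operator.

ω^2 + 4

step 0: 20 = 4^2 + 4; sub 5 for 4: 5^2 + 5; = 30; G_1 = 30−1 = 29
step 1: 29 = 5^2 + 4; sub 6 for 5: 6^2 + 4; = 40; G_2 = 40−1 = 39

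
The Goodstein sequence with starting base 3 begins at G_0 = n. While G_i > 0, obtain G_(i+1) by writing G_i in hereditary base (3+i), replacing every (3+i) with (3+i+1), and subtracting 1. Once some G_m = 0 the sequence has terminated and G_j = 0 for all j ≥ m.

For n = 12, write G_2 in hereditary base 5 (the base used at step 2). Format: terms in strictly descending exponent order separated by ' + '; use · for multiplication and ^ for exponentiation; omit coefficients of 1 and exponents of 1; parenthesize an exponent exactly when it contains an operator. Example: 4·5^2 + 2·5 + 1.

5^2 + 2

base 3: 12 = 3^2 + 3; at 4: 4^2 + 4 = 20; next = 19
base 4: 19 = 4^2 + 3; at 5: 5^2 + 3 = 28; next = 27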